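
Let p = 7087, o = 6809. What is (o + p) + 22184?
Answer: 36080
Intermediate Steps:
(o + p) + 22184 = (6809 + 7087) + 22184 = 13896 + 22184 = 36080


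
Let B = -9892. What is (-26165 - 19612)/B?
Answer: 45777/9892 ≈ 4.6277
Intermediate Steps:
(-26165 - 19612)/B = (-26165 - 19612)/(-9892) = -45777*(-1/9892) = 45777/9892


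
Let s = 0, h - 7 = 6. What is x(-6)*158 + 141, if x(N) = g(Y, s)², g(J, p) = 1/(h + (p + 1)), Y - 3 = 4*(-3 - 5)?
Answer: 13897/98 ≈ 141.81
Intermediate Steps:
h = 13 (h = 7 + 6 = 13)
Y = -29 (Y = 3 + 4*(-3 - 5) = 3 + 4*(-8) = 3 - 32 = -29)
g(J, p) = 1/(14 + p) (g(J, p) = 1/(13 + (p + 1)) = 1/(13 + (1 + p)) = 1/(14 + p))
x(N) = 1/196 (x(N) = (1/(14 + 0))² = (1/14)² = 1/196)
x(-6)*158 + 141 = (1/196)*158 + 141 = 79/98 + 141 = 13897/98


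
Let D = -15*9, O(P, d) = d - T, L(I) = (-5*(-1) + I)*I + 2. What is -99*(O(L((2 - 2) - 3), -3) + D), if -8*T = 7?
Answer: 108603/8 ≈ 13575.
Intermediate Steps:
T = -7/8 (T = -⅛*7 = -7/8 ≈ -0.87500)
L(I) = 2 + I*(5 + I) (L(I) = (5 + I)*I + 2 = I*(5 + I) + 2 = 2 + I*(5 + I))
O(P, d) = 7/8 + d (O(P, d) = d - 1*(-7/8) = d + 7/8 = 7/8 + d)
D = -135
-99*(O(L((2 - 2) - 3), -3) + D) = -99*((7/8 - 3) - 135) = -99*(-17/8 - 135) = -99*(-1097/8) = 108603/8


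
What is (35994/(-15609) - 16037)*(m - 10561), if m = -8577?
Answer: 1597114117242/5203 ≈ 3.0696e+8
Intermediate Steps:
(35994/(-15609) - 16037)*(m - 10561) = (35994/(-15609) - 16037)*(-8577 - 10561) = (35994*(-1/15609) - 16037)*(-19138) = (-11998/5203 - 16037)*(-19138) = -83452509/5203*(-19138) = 1597114117242/5203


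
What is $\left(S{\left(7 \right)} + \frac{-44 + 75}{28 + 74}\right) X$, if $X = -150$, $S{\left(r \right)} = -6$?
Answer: $\frac{14525}{17} \approx 854.41$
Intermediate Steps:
$\left(S{\left(7 \right)} + \frac{-44 + 75}{28 + 74}\right) X = \left(-6 + \frac{-44 + 75}{28 + 74}\right) \left(-150\right) = \left(-6 + \frac{31}{102}\right) \left(-150\right) = \left(- \frac{581}{102}\right) \left(-150\right) = \frac{14525}{17}$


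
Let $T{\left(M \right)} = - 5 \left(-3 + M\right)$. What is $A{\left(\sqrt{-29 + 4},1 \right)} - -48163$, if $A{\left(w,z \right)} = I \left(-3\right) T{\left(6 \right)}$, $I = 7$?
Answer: $48478$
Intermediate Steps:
$T{\left(M \right)} = 15 - 5 M$
$A{\left(w,z \right)} = 315$ ($A{\left(w,z \right)} = 7 \left(-3\right) \left(15 - 30\right) = - 21 \left(15 - 30\right) = \left(-21\right) \left(-15\right) = 315$)
$A{\left(\sqrt{-29 + 4},1 \right)} - -48163 = 315 - -48163 = 315 + 48163 = 48478$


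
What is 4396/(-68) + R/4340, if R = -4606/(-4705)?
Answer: -1602940857/24795350 ≈ -64.647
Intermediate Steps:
R = 4606/4705 (R = -4606*(-1/4705) = 4606/4705 ≈ 0.97896)
4396/(-68) + R/4340 = 4396/(-68) + (4606/4705)/4340 = 4396*(-1/68) + (4606/4705)*(1/4340) = -1099/17 + 329/1458550 = -1602940857/24795350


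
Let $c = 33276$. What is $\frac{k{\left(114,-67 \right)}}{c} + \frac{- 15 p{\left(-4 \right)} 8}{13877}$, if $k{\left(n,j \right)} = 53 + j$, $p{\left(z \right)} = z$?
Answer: $\frac{7889101}{230885526} \approx 0.034169$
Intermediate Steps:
$\frac{k{\left(114,-67 \right)}}{c} + \frac{- 15 p{\left(-4 \right)} 8}{13877} = \frac{53 - 67}{33276} + \frac{\left(-15\right) \left(-4\right) 8}{13877} = \left(-14\right) \frac{1}{33276} + 60 \cdot 8 \cdot \frac{1}{13877} = - \frac{7}{16638} + 480 \cdot \frac{1}{13877} = - \frac{7}{16638} + \frac{480}{13877} = \frac{7889101}{230885526}$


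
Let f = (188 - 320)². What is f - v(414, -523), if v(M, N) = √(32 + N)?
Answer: 17424 - I*√491 ≈ 17424.0 - 22.159*I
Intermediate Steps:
f = 17424 (f = (-132)² = 17424)
f - v(414, -523) = 17424 - √(32 - 523) = 17424 - √(-491) = 17424 - I*√491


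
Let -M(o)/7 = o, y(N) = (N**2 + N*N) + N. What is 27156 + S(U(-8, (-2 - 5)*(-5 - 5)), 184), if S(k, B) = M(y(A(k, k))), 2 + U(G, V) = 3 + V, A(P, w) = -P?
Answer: -42921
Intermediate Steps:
y(N) = N + 2*N**2 (y(N) = (N**2 + N**2) + N = 2*N**2 + N = N + 2*N**2)
M(o) = -7*o
U(G, V) = 1 + V (U(G, V) = -2 + (3 + V) = 1 + V)
S(k, B) = 7*k*(1 - 2*k) (S(k, B) = -7*(-k)*(1 + 2*(-k)) = -7*(-k)*(1 - 2*k) = -(-7)*k*(1 - 2*k) = 7*k*(1 - 2*k))
27156 + S(U(-8, (-2 - 5)*(-5 - 5)), 184) = 27156 + 7*(1 + (-2 - 5)*(-5 - 5))*(1 - 2*(1 + (-2 - 5)*(-5 - 5))) = 27156 + 7*(1 - 7*(-10))*(1 - 2*(1 - 7*(-10))) = 27156 + 7*(1 + 70)*(1 - 2*(1 + 70)) = 27156 + 7*71*(1 - 2*71) = 27156 + 7*71*(1 - 142) = 27156 + 7*71*(-141) = 27156 - 70077 = -42921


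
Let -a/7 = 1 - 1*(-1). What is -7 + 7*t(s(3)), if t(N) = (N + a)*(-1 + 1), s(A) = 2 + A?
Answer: -7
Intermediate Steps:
a = -14 (a = -7*(1 - 1*(-1)) = -7*(1 + 1) = -7*2 = -14)
t(N) = 0 (t(N) = (N - 14)*(-1 + 1) = (-14 + N)*0 = 0)
-7 + 7*t(s(3)) = -7 + 7*0 = -7 + 0 = -7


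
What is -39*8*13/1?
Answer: -4056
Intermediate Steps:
-39*8*13/1 = -4056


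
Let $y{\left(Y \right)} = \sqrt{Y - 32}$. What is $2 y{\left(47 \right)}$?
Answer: $2 \sqrt{15} \approx 7.746$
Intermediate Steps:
$y{\left(Y \right)} = \sqrt{-32 + Y}$
$2 y{\left(47 \right)} = 2 \sqrt{-32 + 47} = 2 \sqrt{15}$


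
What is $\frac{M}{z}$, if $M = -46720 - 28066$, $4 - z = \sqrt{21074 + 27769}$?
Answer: $\frac{299144}{48827} + \frac{2019222 \sqrt{67}}{48827} \approx 344.63$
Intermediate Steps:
$z = 4 - 27 \sqrt{67}$ ($z = 4 - \sqrt{21074 + 27769} = 4 - \sqrt{48843} = 4 - 27 \sqrt{67} \approx -217.0$)
$M = -74786$ ($M = -46720 - 28066 = -74786$)
$\frac{M}{z} = - \frac{74786}{4 - 27 \sqrt{67}}$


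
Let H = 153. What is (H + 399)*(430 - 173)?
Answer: 141864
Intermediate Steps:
(H + 399)*(430 - 173) = (153 + 399)*(430 - 173) = 552*257 = 141864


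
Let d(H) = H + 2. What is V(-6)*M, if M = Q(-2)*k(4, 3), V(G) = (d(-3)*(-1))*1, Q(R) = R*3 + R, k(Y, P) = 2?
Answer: -16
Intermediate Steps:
d(H) = 2 + H
Q(R) = 4*R (Q(R) = 3*R + R = 4*R)
V(G) = 1 (V(G) = ((2 - 3)*(-1))*1 = -1*(-1)*1 = 1*1 = 1)
M = -16 (M = (4*(-2))*2 = -8*2 = -16)
V(-6)*M = 1*(-16) = -16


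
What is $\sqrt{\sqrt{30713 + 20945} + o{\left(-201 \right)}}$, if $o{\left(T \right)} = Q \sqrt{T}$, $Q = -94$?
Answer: $\sqrt{\sqrt{51658} - 94 i \sqrt{201}} \approx 28.1 - 23.713 i$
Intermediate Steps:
$o{\left(T \right)} = - 94 \sqrt{T}$
$\sqrt{\sqrt{30713 + 20945} + o{\left(-201 \right)}} = \sqrt{\sqrt{30713 + 20945} - 94 \sqrt{-201}} = \sqrt{\sqrt{51658} - 94 i \sqrt{201}}$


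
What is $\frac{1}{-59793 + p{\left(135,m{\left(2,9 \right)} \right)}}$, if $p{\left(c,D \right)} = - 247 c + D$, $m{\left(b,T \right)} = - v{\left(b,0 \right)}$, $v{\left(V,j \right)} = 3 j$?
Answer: $- \frac{1}{93138} \approx -1.0737 \cdot 10^{-5}$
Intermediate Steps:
$m{\left(b,T \right)} = 0$ ($m{\left(b,T \right)} = - 3 \cdot 0 = \left(-1\right) 0 = 0$)
$p{\left(c,D \right)} = D - 247 c$
$\frac{1}{-59793 + p{\left(135,m{\left(2,9 \right)} \right)}} = \frac{1}{-59793 + \left(0 - 33345\right)} = \frac{1}{-59793 - 33345} = \frac{1}{-93138} = - \frac{1}{93138}$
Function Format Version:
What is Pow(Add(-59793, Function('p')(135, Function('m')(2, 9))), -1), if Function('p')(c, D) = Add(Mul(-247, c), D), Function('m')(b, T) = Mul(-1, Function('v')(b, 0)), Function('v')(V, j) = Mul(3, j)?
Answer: Rational(-1, 93138) ≈ -1.0737e-5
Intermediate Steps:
Function('m')(b, T) = 0 (Function('m')(b, T) = Mul(-1, Mul(3, 0)) = Mul(-1, 0) = 0)
Function('p')(c, D) = Add(D, Mul(-247, c))
Pow(Add(-59793, Function('p')(135, Function('m')(2, 9))), -1) = Pow(Add(-59793, Add(0, Mul(-247, 135))), -1) = Pow(Add(-59793, Add(0, -33345)), -1) = Pow(Add(-59793, -33345), -1) = Pow(-93138, -1) = Rational(-1, 93138)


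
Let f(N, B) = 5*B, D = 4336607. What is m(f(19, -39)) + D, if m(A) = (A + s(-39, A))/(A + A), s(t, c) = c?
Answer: 4336608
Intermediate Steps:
m(A) = 1 (m(A) = (A + A)/(A + A) = (2*A)/((2*A)) = (2*A)*(1/(2*A)) = 1)
m(f(19, -39)) + D = 1 + 4336607 = 4336608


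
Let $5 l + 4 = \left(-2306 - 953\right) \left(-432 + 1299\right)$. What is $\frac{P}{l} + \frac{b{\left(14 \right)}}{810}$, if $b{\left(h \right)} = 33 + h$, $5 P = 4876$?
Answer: $\frac{128851619}{2288701170} \approx 0.056299$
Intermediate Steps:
$P = \frac{4876}{5}$ ($P = \frac{1}{5} \cdot 4876 = \frac{4876}{5} \approx 975.2$)
$l = - \frac{2825557}{5}$ ($l = - \frac{4}{5} + \frac{\left(-2306 - 953\right) \left(-432 + 1299\right)}{5} = - \frac{4}{5} + \frac{\left(-3259\right) 867}{5} = - \frac{4}{5} + \frac{1}{5} \left(-2825553\right) = - \frac{4}{5} - \frac{2825553}{5} = - \frac{2825557}{5} \approx -5.6511 \cdot 10^{5}$)
$\frac{P}{l} + \frac{b{\left(14 \right)}}{810} = \frac{4876}{5 \left(- \frac{2825557}{5}\right)} + \frac{33 + 14}{810} = \frac{4876}{5} \left(- \frac{5}{2825557}\right) + 47 \cdot \frac{1}{810} = - \frac{4876}{2825557} + \frac{47}{810} = \frac{128851619}{2288701170}$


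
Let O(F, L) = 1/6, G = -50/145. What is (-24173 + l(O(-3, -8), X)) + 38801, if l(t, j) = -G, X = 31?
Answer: 424222/29 ≈ 14628.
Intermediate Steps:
G = -10/29 (G = -50*1/145 = -10/29 ≈ -0.34483)
O(F, L) = ⅙
l(t, j) = 10/29 (l(t, j) = -1*(-10/29) = 10/29)
(-24173 + l(O(-3, -8), X)) + 38801 = (-24173 + 10/29) + 38801 = -701007/29 + 38801 = 424222/29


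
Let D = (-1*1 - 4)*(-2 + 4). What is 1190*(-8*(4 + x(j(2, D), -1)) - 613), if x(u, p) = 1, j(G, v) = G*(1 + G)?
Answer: -777070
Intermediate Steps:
D = -10 (D = (-1 - 4)*2 = -5*2 = -10)
1190*(-8*(4 + x(j(2, D), -1)) - 613) = 1190*(-8*(4 + 1) - 613) = 1190*(-8*5 - 613) = 1190*(-40 - 613) = 1190*(-653) = -777070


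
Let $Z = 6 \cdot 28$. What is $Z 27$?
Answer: $4536$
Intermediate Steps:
$Z = 168$
$Z 27 = 168 \cdot 27 = 4536$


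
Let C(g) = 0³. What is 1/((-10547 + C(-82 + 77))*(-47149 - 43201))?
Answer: 1/952921450 ≈ 1.0494e-9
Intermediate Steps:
C(g) = 0
1/((-10547 + C(-82 + 77))*(-47149 - 43201)) = 1/((-10547 + 0)*(-47149 - 43201)) = 1/(-10547*(-90350)) = 1/952921450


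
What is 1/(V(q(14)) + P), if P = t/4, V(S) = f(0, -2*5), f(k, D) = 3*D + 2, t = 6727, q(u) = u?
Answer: 4/6615 ≈ 0.00060469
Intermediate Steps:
f(k, D) = 2 + 3*D
V(S) = -28 (V(S) = 2 + 3*(-2*5) = 2 + 3*(-10) = 2 - 30 = -28)
P = 6727/4 ≈ 1681.8
1/(V(q(14)) + P) = 1/(-28 + 6727/4) = 1/(6615/4) = 4/6615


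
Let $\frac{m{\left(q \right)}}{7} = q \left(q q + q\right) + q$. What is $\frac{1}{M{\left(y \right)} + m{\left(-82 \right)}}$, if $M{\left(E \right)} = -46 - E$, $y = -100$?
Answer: $- \frac{1}{3813028} \approx -2.6226 \cdot 10^{-7}$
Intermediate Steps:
$m{\left(q \right)} = 7 q + 7 q \left(q + q^{2}\right)$ ($m{\left(q \right)} = 7 \left(q \left(q q + q\right) + q\right) = 7 \left(q \left(q^{2} + q\right) + q\right) = 7 \left(q \left(q + q^{2}\right) + q\right) = 7 \left(q + q \left(q + q^{2}\right)\right) = 7 q + 7 q \left(q + q^{2}\right)$)
$\frac{1}{M{\left(y \right)} + m{\left(-82 \right)}} = \frac{1}{\left(-46 - -100\right) + 7 \left(-82\right) \left(1 - 82 + \left(-82\right)^{2}\right)} = \frac{1}{\left(-46 + 100\right) + 7 \left(-82\right) \left(1 - 82 + 6724\right)} = \frac{1}{54 + 7 \left(-82\right) 6643} = \frac{1}{54 - 3813082} = \frac{1}{-3813028} = - \frac{1}{3813028}$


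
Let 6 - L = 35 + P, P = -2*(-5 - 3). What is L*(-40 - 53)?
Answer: 4185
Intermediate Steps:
P = 16 (P = -2*(-8) = 16)
L = -45 (L = 6 - (35 + 16) = 6 - 1*51 = 6 - 51 = -45)
L*(-40 - 53) = -45*(-40 - 53) = -45*(-93) = 4185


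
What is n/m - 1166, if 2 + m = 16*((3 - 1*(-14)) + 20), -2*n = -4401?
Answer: -1371479/1180 ≈ -1162.3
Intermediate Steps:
n = 4401/2 (n = -1/2*(-4401) = 4401/2 ≈ 2200.5)
m = 590 (m = -2 + 16*((3 - 1*(-14)) + 20) = -2 + 16*((3 + 14) + 20) = -2 + 16*(17 + 20) = -2 + 16*37 = -2 + 592 = 590)
n/m - 1166 = (4401/2)/590 - 1166 = (4401/2)*(1/590) - 1166 = 4401/1180 - 1166 = -1371479/1180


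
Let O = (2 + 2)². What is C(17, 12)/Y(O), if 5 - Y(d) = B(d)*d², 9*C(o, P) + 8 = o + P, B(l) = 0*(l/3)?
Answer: 7/15 ≈ 0.46667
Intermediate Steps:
B(l) = 0 (B(l) = 0*(l*(⅓)) = 0*(l/3) = 0)
C(o, P) = -8/9 + P/9 + o/9 (C(o, P) = -8/9 + (o + P)/9 = -8/9 + (P + o)/9 = -8/9 + (P/9 + o/9) = -8/9 + P/9 + o/9)
O = 16 (O = 4² = 16)
Y(d) = 5 (Y(d) = 5 - 0*d² = 5 - 1*0 = 5 + 0 = 5)
C(17, 12)/Y(O) = (-8/9 + (⅑)*12 + (⅑)*17)/5 = (-8/9 + 4/3 + 17/9)*(⅕) = (7/3)*(⅕) = 7/15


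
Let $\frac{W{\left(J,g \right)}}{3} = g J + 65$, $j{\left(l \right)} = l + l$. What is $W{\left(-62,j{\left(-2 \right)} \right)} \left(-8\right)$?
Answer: $-7512$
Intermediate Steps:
$j{\left(l \right)} = 2 l$
$W{\left(J,g \right)} = 195 + 3 J g$ ($W{\left(J,g \right)} = 3 \left(g J + 65\right) = 3 \left(J g + 65\right) = 3 \left(65 + J g\right) = 195 + 3 J g$)
$W{\left(-62,j{\left(-2 \right)} \right)} \left(-8\right) = \left(195 + 3 \left(-62\right) 2 \left(-2\right)\right) \left(-8\right) = \left(195 + 3 \left(-62\right) \left(-4\right)\right) \left(-8\right) = \left(195 + 744\right) \left(-8\right) = 939 \left(-8\right) = -7512$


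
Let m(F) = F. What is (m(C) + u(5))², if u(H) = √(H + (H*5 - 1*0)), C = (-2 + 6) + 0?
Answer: (4 + √30)² ≈ 89.818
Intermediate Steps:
C = 4 (C = 4 + 0 = 4)
u(H) = √6*√H (u(H) = √(H + (5*H + 0)) = √(H + 5*H) = √(6*H) = √6*√H)
(m(C) + u(5))² = (4 + √6*√5)² = (4 + √30)²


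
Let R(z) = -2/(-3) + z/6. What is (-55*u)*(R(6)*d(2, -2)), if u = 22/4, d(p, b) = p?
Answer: -3025/3 ≈ -1008.3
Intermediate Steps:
R(z) = ⅔ + z/6 (R(z) = -2*(-⅓) + z*(⅙) = ⅔ + z/6)
u = 11/2 (u = 22*(¼) = 11/2 ≈ 5.5000)
(-55*u)*(R(6)*d(2, -2)) = (-55*11/2)*((⅔ + (⅙)*6)*2) = -605*(⅔ + 1)*2/2 = -3025*2/6 = -605/2*10/3 = -3025/3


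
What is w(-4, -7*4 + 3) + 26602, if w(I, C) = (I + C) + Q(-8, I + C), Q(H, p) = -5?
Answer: 26568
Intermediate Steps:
w(I, C) = -5 + C + I (w(I, C) = (I + C) - 5 = (C + I) - 5 = -5 + C + I)
w(-4, -7*4 + 3) + 26602 = (-5 + (-7*4 + 3) - 4) + 26602 = (-5 + (-28 + 3) - 4) + 26602 = (-5 - 25 - 4) + 26602 = -34 + 26602 = 26568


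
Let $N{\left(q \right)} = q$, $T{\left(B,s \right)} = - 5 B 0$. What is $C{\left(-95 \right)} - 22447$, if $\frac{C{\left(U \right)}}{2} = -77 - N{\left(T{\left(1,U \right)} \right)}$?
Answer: $-22601$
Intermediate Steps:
$T{\left(B,s \right)} = 0$
$C{\left(U \right)} = -154$ ($C{\left(U \right)} = 2 \left(-77 - 0\right) = 2 \left(-77 + 0\right) = 2 \left(-77\right) = -154$)
$C{\left(-95 \right)} - 22447 = -154 - 22447 = -22601$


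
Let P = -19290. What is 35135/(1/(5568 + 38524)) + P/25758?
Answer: 6650597195845/4293 ≈ 1.5492e+9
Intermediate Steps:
35135/(1/(5568 + 38524)) + P/25758 = 35135/(1/(5568 + 38524)) - 19290/25758 = 35135/(1/44092) - 19290*1/25758 = 35135/(1/44092) - 3215/4293 = 35135*44092 - 3215/4293 = 1549172420 - 3215/4293 = 6650597195845/4293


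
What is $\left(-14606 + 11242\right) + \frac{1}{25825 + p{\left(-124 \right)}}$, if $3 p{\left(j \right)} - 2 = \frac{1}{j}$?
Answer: $- \frac{32318442136}{9607147} \approx -3364.0$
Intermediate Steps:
$p{\left(j \right)} = \frac{2}{3} + \frac{1}{3 j}$
$\left(-14606 + 11242\right) + \frac{1}{25825 + p{\left(-124 \right)}} = \left(-14606 + 11242\right) + \frac{1}{25825 + \frac{1 + 2 \left(-124\right)}{3 \left(-124\right)}} = -3364 + \frac{1}{25825 + \frac{1}{3} \left(- \frac{1}{124}\right) \left(1 - 248\right)} = -3364 + \frac{1}{25825 + \frac{1}{3} \left(- \frac{1}{124}\right) \left(-247\right)} = -3364 + \frac{1}{25825 + \frac{247}{372}} = -3364 + \frac{1}{\frac{9607147}{372}} = -3364 + \frac{372}{9607147} = - \frac{32318442136}{9607147}$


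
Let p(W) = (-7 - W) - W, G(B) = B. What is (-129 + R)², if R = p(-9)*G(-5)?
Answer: 33856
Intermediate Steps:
p(W) = -7 - 2*W
R = -55 (R = (-7 - 2*(-9))*(-5) = (-7 + 18)*(-5) = 11*(-5) = -55)
(-129 + R)² = (-129 - 55)² = (-184)² = 33856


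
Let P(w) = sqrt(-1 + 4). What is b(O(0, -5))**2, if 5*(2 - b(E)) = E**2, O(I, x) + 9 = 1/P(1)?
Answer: 46768/225 - 856*sqrt(3)/25 ≈ 148.55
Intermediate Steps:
P(w) = sqrt(3)
O(I, x) = -9 + sqrt(3)/3 (O(I, x) = -9 + 1/(sqrt(3)) = -9 + sqrt(3)/3)
b(E) = 2 - E**2/5
b(O(0, -5))**2 = (2 - (-9 + sqrt(3)/3)**2/5)**2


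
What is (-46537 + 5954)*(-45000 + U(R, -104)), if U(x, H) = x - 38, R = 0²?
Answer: 1827777154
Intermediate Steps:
R = 0
U(x, H) = -38 + x
(-46537 + 5954)*(-45000 + U(R, -104)) = (-46537 + 5954)*(-45000 + (-38 + 0)) = -40583*(-45000 - 38) = -40583*(-45038) = 1827777154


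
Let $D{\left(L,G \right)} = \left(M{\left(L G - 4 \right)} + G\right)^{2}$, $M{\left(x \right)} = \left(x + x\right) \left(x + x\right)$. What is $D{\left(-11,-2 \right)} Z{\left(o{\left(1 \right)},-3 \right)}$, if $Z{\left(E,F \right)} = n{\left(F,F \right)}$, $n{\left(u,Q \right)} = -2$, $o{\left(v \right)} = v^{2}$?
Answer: $-3348872$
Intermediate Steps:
$M{\left(x \right)} = 4 x^{2}$ ($M{\left(x \right)} = 2 x 2 x = 4 x^{2}$)
$Z{\left(E,F \right)} = -2$
$D{\left(L,G \right)} = \left(G + 4 \left(-4 + G L\right)^{2}\right)^{2}$ ($D{\left(L,G \right)} = \left(4 \left(L G - 4\right)^{2} + G\right)^{2} = \left(4 \left(G L - 4\right)^{2} + G\right)^{2} = \left(4 \left(-4 + G L\right)^{2} + G\right)^{2} = \left(G + 4 \left(-4 + G L\right)^{2}\right)^{2}$)
$D{\left(-11,-2 \right)} Z{\left(o{\left(1 \right)},-3 \right)} = \left(-2 + 4 \left(-4 - -22\right)^{2}\right)^{2} \left(-2\right) = \left(-2 + 4 \left(-4 + 22\right)^{2}\right)^{2} \left(-2\right) = \left(-2 + 4 \cdot 18^{2}\right)^{2} \left(-2\right) = \left(-2 + 4 \cdot 324\right)^{2} \left(-2\right) = \left(-2 + 1296\right)^{2} \left(-2\right) = 1294^{2} \left(-2\right) = 1674436 \left(-2\right) = -3348872$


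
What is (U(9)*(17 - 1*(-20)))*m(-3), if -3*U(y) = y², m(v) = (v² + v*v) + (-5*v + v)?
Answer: -29970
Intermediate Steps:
m(v) = -4*v + 2*v² (m(v) = (v² + v²) - 4*v = 2*v² - 4*v = -4*v + 2*v²)
U(y) = -y²/3
(U(9)*(17 - 1*(-20)))*m(-3) = ((-⅓*9²)*(17 - 1*(-20)))*(2*(-3)*(-2 - 3)) = ((-⅓*81)*(17 + 20))*(2*(-3)*(-5)) = -27*37*30 = -999*30 = -29970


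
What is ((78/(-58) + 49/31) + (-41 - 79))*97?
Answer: -10443796/899 ≈ -11617.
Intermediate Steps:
((78/(-58) + 49/31) + (-41 - 79))*97 = ((78*(-1/58) + 49*(1/31)) - 120)*97 = ((-39/29 + 49/31) - 120)*97 = (212/899 - 120)*97 = -107668/899*97 = -10443796/899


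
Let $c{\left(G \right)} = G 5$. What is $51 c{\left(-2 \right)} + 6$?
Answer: $-504$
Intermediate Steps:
$c{\left(G \right)} = 5 G$
$51 c{\left(-2 \right)} + 6 = 51 \cdot 5 \left(-2\right) + 6 = 51 \left(-10\right) + 6 = -510 + 6 = -504$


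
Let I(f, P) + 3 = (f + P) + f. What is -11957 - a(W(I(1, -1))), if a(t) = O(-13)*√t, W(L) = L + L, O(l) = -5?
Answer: -11957 + 10*I ≈ -11957.0 + 10.0*I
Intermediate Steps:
I(f, P) = -3 + P + 2*f (I(f, P) = -3 + ((f + P) + f) = -3 + ((P + f) + f) = -3 + (P + 2*f) = -3 + P + 2*f)
W(L) = 2*L
a(t) = -5*√t
-11957 - a(W(I(1, -1))) = -11957 - (-5)*√(2*(-3 - 1 + 2*1)) = -11957 - (-5)*√(2*(-3 - 1 + 2)) = -11957 - (-5)*√(2*(-2)) = -11957 - (-5)*√(-4) = -11957 - (-5)*2*I = -11957 - (-10)*I = -11957 + 10*I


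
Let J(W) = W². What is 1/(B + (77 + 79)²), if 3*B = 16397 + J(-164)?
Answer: 1/38767 ≈ 2.5795e-5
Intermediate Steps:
B = 14431 (B = (16397 + (-164)²)/3 = (16397 + 26896)/3 = (⅓)*43293 = 14431)
1/(B + (77 + 79)²) = 1/(14431 + (77 + 79)²) = 1/(14431 + 156²) = 1/(14431 + 24336) = 1/38767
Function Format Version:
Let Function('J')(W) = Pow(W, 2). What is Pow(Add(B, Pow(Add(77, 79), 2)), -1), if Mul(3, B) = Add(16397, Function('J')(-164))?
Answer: Rational(1, 38767) ≈ 2.5795e-5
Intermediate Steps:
B = 14431 (B = Mul(Rational(1, 3), Add(16397, Pow(-164, 2))) = Mul(Rational(1, 3), Add(16397, 26896)) = Mul(Rational(1, 3), 43293) = 14431)
Pow(Add(B, Pow(Add(77, 79), 2)), -1) = Pow(Add(14431, Pow(Add(77, 79), 2)), -1) = Pow(Add(14431, Pow(156, 2)), -1) = Pow(Add(14431, 24336), -1) = Pow(38767, -1) = Rational(1, 38767)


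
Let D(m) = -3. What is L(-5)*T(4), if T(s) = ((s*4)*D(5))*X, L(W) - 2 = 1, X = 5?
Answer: -720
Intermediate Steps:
L(W) = 3 (L(W) = 2 + 1 = 3)
T(s) = -60*s (T(s) = ((s*4)*(-3))*5 = ((4*s)*(-3))*5 = -12*s*5 = -60*s)
L(-5)*T(4) = 3*(-60*4) = 3*(-240) = -720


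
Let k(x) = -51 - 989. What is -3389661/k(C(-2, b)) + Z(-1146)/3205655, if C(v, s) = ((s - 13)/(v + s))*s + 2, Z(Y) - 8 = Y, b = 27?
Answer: 2173216509887/666776240 ≈ 3259.3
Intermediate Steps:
Z(Y) = 8 + Y
C(v, s) = 2 + s*(-13 + s)/(s + v) (C(v, s) = ((-13 + s)/(s + v))*s + 2 = s*(-13 + s)/(s + v) + 2 = 2 + s*(-13 + s)/(s + v))
k(x) = -1040
-3389661/k(C(-2, b)) + Z(-1146)/3205655 = -3389661/(-1040) + (8 - 1146)/3205655 = -3389661*(-1/1040) - 1138*1/3205655 = 3389661/1040 - 1138/3205655 = 2173216509887/666776240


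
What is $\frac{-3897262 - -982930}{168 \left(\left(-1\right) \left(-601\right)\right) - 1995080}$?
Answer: $\frac{728583}{473528} \approx 1.5386$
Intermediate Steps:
$\frac{-3897262 - -982930}{168 \left(\left(-1\right) \left(-601\right)\right) - 1995080} = \frac{-3897262 + \left(-975903 + 1958833\right)}{168 \cdot 601 - 1995080} = \frac{-3897262 + 982930}{100968 - 1995080} = - \frac{2914332}{-1894112} = \left(-2914332\right) \left(- \frac{1}{1894112}\right) = \frac{728583}{473528}$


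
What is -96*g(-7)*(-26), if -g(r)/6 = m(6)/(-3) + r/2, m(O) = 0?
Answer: 52416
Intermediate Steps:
g(r) = -3*r (g(r) = -6*(0/(-3) + r/2) = -6*(0*(-1/3) + r*(1/2)) = -6*(0 + r/2) = -3*r)
-96*g(-7)*(-26) = -(-288)*(-7)*(-26) = -96*21*(-26) = -2016*(-26) = 52416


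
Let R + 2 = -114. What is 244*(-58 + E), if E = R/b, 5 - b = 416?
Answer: -5788168/411 ≈ -14083.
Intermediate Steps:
b = -411 (b = 5 - 1*416 = 5 - 416 = -411)
R = -116 (R = -2 - 114 = -116)
E = 116/411 (E = -116/(-411) = -116*(-1/411) = 116/411 ≈ 0.28224)
244*(-58 + E) = 244*(-58 + 116/411) = 244*(-23722/411) = -5788168/411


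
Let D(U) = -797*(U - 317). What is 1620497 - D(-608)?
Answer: 883272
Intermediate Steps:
D(U) = 252649 - 797*U (D(U) = -797*(-317 + U) = 252649 - 797*U)
1620497 - D(-608) = 1620497 - (252649 - 797*(-608)) = 1620497 - (252649 + 484576) = 1620497 - 1*737225 = 1620497 - 737225 = 883272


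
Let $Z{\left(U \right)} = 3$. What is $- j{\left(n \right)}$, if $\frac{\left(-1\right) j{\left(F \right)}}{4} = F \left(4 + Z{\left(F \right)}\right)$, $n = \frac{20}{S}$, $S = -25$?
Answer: $- \frac{112}{5} \approx -22.4$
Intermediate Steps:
$n = - \frac{4}{5}$ ($n = \frac{20}{-25} = 20 \left(- \frac{1}{25}\right) = - \frac{4}{5} \approx -0.8$)
$j{\left(F \right)} = - 28 F$ ($j{\left(F \right)} = - 4 F \left(4 + 3\right) = - 4 F 7 = - 4 \cdot 7 F = - 28 F$)
$- j{\left(n \right)} = - \frac{\left(-28\right) \left(-4\right)}{5} = \left(-1\right) \frac{112}{5} = - \frac{112}{5}$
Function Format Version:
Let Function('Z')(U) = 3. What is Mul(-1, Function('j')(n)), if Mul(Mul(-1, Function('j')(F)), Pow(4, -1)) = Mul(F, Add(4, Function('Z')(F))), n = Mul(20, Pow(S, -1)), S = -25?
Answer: Rational(-112, 5) ≈ -22.400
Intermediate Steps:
n = Rational(-4, 5) (n = Mul(20, Pow(-25, -1)) = Mul(20, Rational(-1, 25)) = Rational(-4, 5) ≈ -0.80000)
Function('j')(F) = Mul(-28, F) (Function('j')(F) = Mul(-4, Mul(F, Add(4, 3))) = Mul(-4, Mul(F, 7)) = Mul(-4, Mul(7, F)) = Mul(-28, F))
Mul(-1, Function('j')(n)) = Mul(-1, Mul(-28, Rational(-4, 5))) = Mul(-1, Rational(112, 5)) = Rational(-112, 5)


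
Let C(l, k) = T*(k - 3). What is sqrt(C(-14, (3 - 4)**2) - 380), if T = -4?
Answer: 2*I*sqrt(93) ≈ 19.287*I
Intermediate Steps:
C(l, k) = 12 - 4*k (C(l, k) = -4*(k - 3) = -4*(-3 + k) = 12 - 4*k)
sqrt(C(-14, (3 - 4)**2) - 380) = sqrt((12 - 4*(3 - 4)**2) - 380) = sqrt((12 - 4*(-1)**2) - 380) = sqrt((12 - 4*1) - 380) = sqrt((12 - 4) - 380) = sqrt(8 - 380) = sqrt(-372) = 2*I*sqrt(93)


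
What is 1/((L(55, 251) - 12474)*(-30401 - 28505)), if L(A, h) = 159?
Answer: 1/725427390 ≈ 1.3785e-9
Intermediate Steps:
1/((L(55, 251) - 12474)*(-30401 - 28505)) = 1/((159 - 12474)*(-30401 - 28505)) = 1/(-12315*(-58906)) = -1/12315*(-1/58906) = 1/725427390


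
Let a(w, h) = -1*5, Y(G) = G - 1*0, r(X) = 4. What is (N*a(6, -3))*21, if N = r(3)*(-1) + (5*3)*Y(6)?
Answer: -9030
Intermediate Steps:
Y(G) = G (Y(G) = G + 0 = G)
a(w, h) = -5
N = 86 (N = 4*(-1) + (5*3)*6 = -4 + 15*6 = -4 + 90 = 86)
(N*a(6, -3))*21 = (86*(-5))*21 = -430*21 = -9030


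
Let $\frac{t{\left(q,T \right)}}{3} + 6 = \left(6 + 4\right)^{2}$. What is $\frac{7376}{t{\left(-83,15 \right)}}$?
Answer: $\frac{3688}{141} \approx 26.156$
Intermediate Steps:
$t{\left(q,T \right)} = 282$ ($t{\left(q,T \right)} = -18 + 3 \left(6 + 4\right)^{2} = -18 + 3 \cdot 10^{2} = -18 + 3 \cdot 100 = -18 + 300 = 282$)
$\frac{7376}{t{\left(-83,15 \right)}} = \frac{7376}{282} = 7376 \cdot \frac{1}{282} = \frac{3688}{141}$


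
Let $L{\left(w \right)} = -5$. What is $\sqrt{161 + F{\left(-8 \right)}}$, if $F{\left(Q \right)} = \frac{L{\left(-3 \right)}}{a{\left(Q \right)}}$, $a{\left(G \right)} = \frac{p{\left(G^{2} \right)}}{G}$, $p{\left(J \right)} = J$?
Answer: $\frac{\sqrt{2586}}{4} \approx 12.713$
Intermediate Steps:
$a{\left(G \right)} = G$ ($a{\left(G \right)} = \frac{G^{2}}{G} = G$)
$F{\left(Q \right)} = - \frac{5}{Q}$
$\sqrt{161 + F{\left(-8 \right)}} = \sqrt{161 - \frac{5}{-8}} = \sqrt{161 - - \frac{5}{8}} = \sqrt{161 + \frac{5}{8}} = \sqrt{\frac{1293}{8}} = \frac{\sqrt{2586}}{4}$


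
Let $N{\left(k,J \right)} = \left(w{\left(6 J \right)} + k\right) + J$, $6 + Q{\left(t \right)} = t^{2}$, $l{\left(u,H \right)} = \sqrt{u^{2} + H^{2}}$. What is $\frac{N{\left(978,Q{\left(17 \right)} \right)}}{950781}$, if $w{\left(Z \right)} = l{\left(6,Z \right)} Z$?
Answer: $\frac{97}{73137} + \frac{3396 \sqrt{80090}}{316927} \approx 3.0338$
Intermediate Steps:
$l{\left(u,H \right)} = \sqrt{H^{2} + u^{2}}$
$Q{\left(t \right)} = -6 + t^{2}$
$w{\left(Z \right)} = Z \sqrt{36 + Z^{2}}$ ($w{\left(Z \right)} = \sqrt{Z^{2} + 6^{2}} Z = \sqrt{Z^{2} + 36} Z = \sqrt{36 + Z^{2}} Z = Z \sqrt{36 + Z^{2}}$)
$N{\left(k,J \right)} = J + k + 6 J \sqrt{36 + 36 J^{2}}$ ($N{\left(k,J \right)} = \left(6 J \sqrt{36 + \left(6 J\right)^{2}} + k\right) + J = \left(6 J \sqrt{36 + 36 J^{2}} + k\right) + J = \left(k + 6 J \sqrt{36 + 36 J^{2}}\right) + J = J + k + 6 J \sqrt{36 + 36 J^{2}}$)
$\frac{N{\left(978,Q{\left(17 \right)} \right)}}{950781} = \frac{\left(-6 + 17^{2}\right) + 978 + 36 \left(-6 + 17^{2}\right) \sqrt{1 + \left(-6 + 17^{2}\right)^{2}}}{950781} = \left(\left(-6 + 289\right) + 978 + 36 \left(-6 + 289\right) \sqrt{1 + \left(-6 + 289\right)^{2}}\right) \frac{1}{950781} = \left(283 + 978 + 36 \cdot 283 \sqrt{1 + 283^{2}}\right) \frac{1}{950781} = \left(283 + 978 + 36 \cdot 283 \sqrt{1 + 80089}\right) \frac{1}{950781} = \left(283 + 978 + 36 \cdot 283 \sqrt{80090}\right) \frac{1}{950781} = \left(283 + 978 + 10188 \sqrt{80090}\right) \frac{1}{950781} = \left(1261 + 10188 \sqrt{80090}\right) \frac{1}{950781} = \frac{97}{73137} + \frac{3396 \sqrt{80090}}{316927}$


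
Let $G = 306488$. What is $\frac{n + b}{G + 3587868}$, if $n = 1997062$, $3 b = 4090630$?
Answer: $\frac{2520454}{2920767} \approx 0.86294$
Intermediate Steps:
$b = \frac{4090630}{3}$ ($b = \frac{1}{3} \cdot 4090630 = \frac{4090630}{3} \approx 1.3635 \cdot 10^{6}$)
$\frac{n + b}{G + 3587868} = \frac{1997062 + \frac{4090630}{3}}{306488 + 3587868} = \frac{10081816}{3 \cdot 3894356} = \frac{10081816}{3} \cdot \frac{1}{3894356} = \frac{2520454}{2920767}$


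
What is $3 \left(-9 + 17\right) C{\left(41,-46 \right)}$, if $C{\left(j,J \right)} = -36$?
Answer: $-864$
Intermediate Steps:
$3 \left(-9 + 17\right) C{\left(41,-46 \right)} = 3 \left(-9 + 17\right) \left(-36\right) = 3 \cdot 8 \left(-36\right) = 24 \left(-36\right) = -864$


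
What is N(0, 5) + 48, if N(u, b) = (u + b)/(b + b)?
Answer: 97/2 ≈ 48.500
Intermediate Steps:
N(u, b) = (b + u)/(2*b) (N(u, b) = (b + u)/((2*b)) = (b + u)*(1/(2*b)) = (b + u)/(2*b))
N(0, 5) + 48 = (½)*(5 + 0)/5 + 48 = (½)*(⅕)*5 + 48 = ½ + 48 = 97/2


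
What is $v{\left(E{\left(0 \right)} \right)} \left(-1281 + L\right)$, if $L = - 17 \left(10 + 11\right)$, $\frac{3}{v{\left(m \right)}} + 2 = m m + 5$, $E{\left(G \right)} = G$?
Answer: $-1638$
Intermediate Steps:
$v{\left(m \right)} = \frac{3}{3 + m^{2}}$ ($v{\left(m \right)} = \frac{3}{-2 + \left(m m + 5\right)} = \frac{3}{-2 + \left(m^{2} + 5\right)} = \frac{3}{-2 + \left(5 + m^{2}\right)} = \frac{3}{3 + m^{2}}$)
$L = -357$ ($L = \left(-17\right) 21 = -357$)
$v{\left(E{\left(0 \right)} \right)} \left(-1281 + L\right) = \frac{3}{3 + 0^{2}} \left(-1281 - 357\right) = \frac{3}{3 + 0} \left(-1638\right) = \frac{3}{3} \left(-1638\right) = 3 \cdot \frac{1}{3} \left(-1638\right) = 1 \left(-1638\right) = -1638$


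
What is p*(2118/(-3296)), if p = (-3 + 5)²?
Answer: -1059/412 ≈ -2.5704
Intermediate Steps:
p = 4 (p = 2² = 4)
p*(2118/(-3296)) = 4*(2118/(-3296)) = 4*(2118*(-1/3296)) = 4*(-1059/1648) = -1059/412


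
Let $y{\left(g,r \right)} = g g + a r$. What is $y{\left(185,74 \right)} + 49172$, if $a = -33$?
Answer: $80955$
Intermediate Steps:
$y{\left(g,r \right)} = g^{2} - 33 r$ ($y{\left(g,r \right)} = g g - 33 r = g^{2} - 33 r$)
$y{\left(185,74 \right)} + 49172 = \left(185^{2} - 2442\right) + 49172 = \left(34225 - 2442\right) + 49172 = 31783 + 49172 = 80955$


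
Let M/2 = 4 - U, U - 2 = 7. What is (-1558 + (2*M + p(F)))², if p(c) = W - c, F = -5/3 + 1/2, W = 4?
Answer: 89056969/36 ≈ 2.4738e+6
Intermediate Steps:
U = 9 (U = 2 + 7 = 9)
F = -7/6 (F = -5*⅓ + 1*(½) = -5/3 + ½ = -7/6 ≈ -1.1667)
p(c) = 4 - c
M = -10 (M = 2*(4 - 1*9) = 2*(4 - 9) = 2*(-5) = -10)
(-1558 + (2*M + p(F)))² = (-1558 + (2*(-10) + (4 - 1*(-7/6))))² = (-1558 + (-20 + (4 + 7/6)))² = (-1558 + (-20 + 31/6))² = (-1558 - 89/6)² = (-9437/6)² = 89056969/36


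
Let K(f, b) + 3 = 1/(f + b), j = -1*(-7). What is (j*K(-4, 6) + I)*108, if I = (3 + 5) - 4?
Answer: -1458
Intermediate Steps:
j = 7
I = 4 (I = 8 - 4 = 4)
K(f, b) = -3 + 1/(b + f) (K(f, b) = -3 + 1/(f + b) = -3 + 1/(b + f))
(j*K(-4, 6) + I)*108 = (7*((1 - 3*6 - 3*(-4))/(6 - 4)) + 4)*108 = (7*((1 - 18 + 12)/2) + 4)*108 = (7*((½)*(-5)) + 4)*108 = (7*(-5/2) + 4)*108 = (-35/2 + 4)*108 = -27/2*108 = -1458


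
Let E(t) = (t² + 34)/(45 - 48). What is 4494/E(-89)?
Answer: -13482/7955 ≈ -1.6948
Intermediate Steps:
E(t) = -34/3 - t²/3 (E(t) = (34 + t²)/(-3) = (34 + t²)*(-⅓) = -34/3 - t²/3)
4494/E(-89) = 4494/(-34/3 - ⅓*(-89)²) = 4494/(-34/3 - ⅓*7921) = 4494/(-34/3 - 7921/3) = 4494/(-7955/3) = 4494*(-3/7955) = -13482/7955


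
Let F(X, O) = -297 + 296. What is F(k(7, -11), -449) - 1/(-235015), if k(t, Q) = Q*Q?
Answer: -235014/235015 ≈ -1.0000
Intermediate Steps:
k(t, Q) = Q²
F(X, O) = -1
F(k(7, -11), -449) - 1/(-235015) = -1 - 1/(-235015) = -1 - 1*(-1/235015) = -1 + 1/235015 = -235014/235015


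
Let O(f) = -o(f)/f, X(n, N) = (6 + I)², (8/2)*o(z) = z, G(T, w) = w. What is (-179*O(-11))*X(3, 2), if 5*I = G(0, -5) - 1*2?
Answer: 94691/100 ≈ 946.91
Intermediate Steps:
I = -7/5 (I = (-5 - 1*2)/5 = (-5 - 2)/5 = (⅕)*(-7) = -7/5 ≈ -1.4000)
o(z) = z/4
X(n, N) = 529/25 (X(n, N) = (6 - 7/5)² = (23/5)² = 529/25)
O(f) = -¼ (O(f) = -f/4/f = -1*¼ = -¼)
(-179*O(-11))*X(3, 2) = -179*(-¼)*(529/25) = (179/4)*(529/25) = 94691/100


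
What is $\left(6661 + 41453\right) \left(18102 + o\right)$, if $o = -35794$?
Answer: $-851232888$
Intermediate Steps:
$\left(6661 + 41453\right) \left(18102 + o\right) = \left(6661 + 41453\right) \left(18102 - 35794\right) = 48114 \left(-17692\right) = -851232888$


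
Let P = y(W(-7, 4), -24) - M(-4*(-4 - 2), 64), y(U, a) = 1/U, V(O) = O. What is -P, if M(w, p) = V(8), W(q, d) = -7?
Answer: 57/7 ≈ 8.1429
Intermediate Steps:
M(w, p) = 8
P = -57/7 (P = 1/(-7) - 1*8 = -⅐ - 8 = -57/7 ≈ -8.1429)
-P = -1*(-57/7) = 57/7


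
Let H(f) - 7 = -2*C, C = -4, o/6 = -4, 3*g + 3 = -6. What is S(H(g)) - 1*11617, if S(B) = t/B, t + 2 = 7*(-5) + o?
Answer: -174316/15 ≈ -11621.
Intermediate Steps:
g = -3 (g = -1 + (1/3)*(-6) = -1 - 2 = -3)
o = -24 (o = 6*(-4) = -24)
H(f) = 15 (H(f) = 7 - 2*(-4) = 7 + 8 = 15)
t = -61 (t = -2 + (7*(-5) - 24) = -2 + (-35 - 24) = -2 - 59 = -61)
S(B) = -61/B
S(H(g)) - 1*11617 = -61/15 - 1*11617 = -61*1/15 - 11617 = -61/15 - 11617 = -174316/15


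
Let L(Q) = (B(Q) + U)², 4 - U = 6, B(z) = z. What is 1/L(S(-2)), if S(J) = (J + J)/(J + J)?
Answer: 1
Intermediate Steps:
S(J) = 1 (S(J) = (2*J)/((2*J)) = (2*J)*(1/(2*J)) = 1)
U = -2 (U = 4 - 1*6 = 4 - 6 = -2)
L(Q) = (-2 + Q)² (L(Q) = (Q - 2)² = (-2 + Q)²)
1/L(S(-2)) = 1/((-2 + 1)²) = 1/((-1)²) = 1/1 = 1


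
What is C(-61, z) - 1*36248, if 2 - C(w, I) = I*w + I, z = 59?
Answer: -32706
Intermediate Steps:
C(w, I) = 2 - I - I*w (C(w, I) = 2 - (I*w + I) = 2 - (I + I*w) = 2 + (-I - I*w) = 2 - I - I*w)
C(-61, z) - 1*36248 = (2 - 1*59 - 1*59*(-61)) - 1*36248 = (2 - 59 + 3599) - 36248 = 3542 - 36248 = -32706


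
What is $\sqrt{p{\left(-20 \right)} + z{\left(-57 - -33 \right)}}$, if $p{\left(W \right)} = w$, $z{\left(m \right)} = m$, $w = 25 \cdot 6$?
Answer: $3 \sqrt{14} \approx 11.225$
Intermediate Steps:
$w = 150$
$p{\left(W \right)} = 150$
$\sqrt{p{\left(-20 \right)} + z{\left(-57 - -33 \right)}} = \sqrt{150 - 24} = \sqrt{126} = 3 \sqrt{14}$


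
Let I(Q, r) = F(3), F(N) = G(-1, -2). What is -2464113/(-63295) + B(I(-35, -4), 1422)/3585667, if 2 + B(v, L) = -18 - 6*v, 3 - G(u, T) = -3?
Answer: 8835485123851/226954792765 ≈ 38.931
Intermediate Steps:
G(u, T) = 6 (G(u, T) = 3 - 1*(-3) = 3 + 3 = 6)
F(N) = 6
I(Q, r) = 6
B(v, L) = -20 - 6*v (B(v, L) = -2 + (-18 - 6*v) = -20 - 6*v)
-2464113/(-63295) + B(I(-35, -4), 1422)/3585667 = -2464113/(-63295) + (-20 - 6*6)/3585667 = -2464113*(-1/63295) + (-20 - 36)*(1/3585667) = 2464113/63295 - 56*1/3585667 = 2464113/63295 - 56/3585667 = 8835485123851/226954792765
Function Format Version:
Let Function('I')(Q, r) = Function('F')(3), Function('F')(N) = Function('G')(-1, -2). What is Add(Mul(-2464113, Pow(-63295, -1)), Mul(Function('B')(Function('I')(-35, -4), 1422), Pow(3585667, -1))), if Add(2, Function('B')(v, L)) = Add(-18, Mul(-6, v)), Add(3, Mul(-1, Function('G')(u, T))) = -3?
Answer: Rational(8835485123851, 226954792765) ≈ 38.931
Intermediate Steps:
Function('G')(u, T) = 6 (Function('G')(u, T) = Add(3, Mul(-1, -3)) = Add(3, 3) = 6)
Function('F')(N) = 6
Function('I')(Q, r) = 6
Function('B')(v, L) = Add(-20, Mul(-6, v)) (Function('B')(v, L) = Add(-2, Add(-18, Mul(-6, v))) = Add(-20, Mul(-6, v)))
Add(Mul(-2464113, Pow(-63295, -1)), Mul(Function('B')(Function('I')(-35, -4), 1422), Pow(3585667, -1))) = Add(Mul(-2464113, Pow(-63295, -1)), Mul(Add(-20, Mul(-6, 6)), Pow(3585667, -1))) = Add(Mul(-2464113, Rational(-1, 63295)), Mul(Add(-20, -36), Rational(1, 3585667))) = Add(Rational(2464113, 63295), Mul(-56, Rational(1, 3585667))) = Add(Rational(2464113, 63295), Rational(-56, 3585667)) = Rational(8835485123851, 226954792765)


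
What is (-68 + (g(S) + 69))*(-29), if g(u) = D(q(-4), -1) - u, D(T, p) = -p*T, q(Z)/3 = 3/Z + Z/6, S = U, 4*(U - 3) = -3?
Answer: 319/2 ≈ 159.50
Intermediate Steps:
U = 9/4 (U = 3 + (¼)*(-3) = 3 - ¾ = 9/4 ≈ 2.2500)
S = 9/4 ≈ 2.2500
q(Z) = Z/2 + 9/Z (q(Z) = 3*(3/Z + Z/6) = Z/2 + 9/Z)
D(T, p) = -T*p
g(u) = -17/4 - u (g(u) = -1*((½)*(-4) + 9/(-4))*(-1) - u = -1*(-2 + 9*(-¼))*(-1) - u = -1*(-2 - 9/4)*(-1) - u = -1*(-17/4)*(-1) - u = -17/4 - u)
(-68 + (g(S) + 69))*(-29) = (-68 + ((-17/4 - 1*9/4) + 69))*(-29) = (-68 + ((-17/4 - 9/4) + 69))*(-29) = (-68 + (-13/2 + 69))*(-29) = (-68 + 125/2)*(-29) = -11/2*(-29) = 319/2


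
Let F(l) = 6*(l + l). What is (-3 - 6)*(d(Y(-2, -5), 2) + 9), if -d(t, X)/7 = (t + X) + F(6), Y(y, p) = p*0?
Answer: 4581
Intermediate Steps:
F(l) = 12*l (F(l) = 6*(2*l) = 12*l)
Y(y, p) = 0
d(t, X) = -504 - 7*X - 7*t (d(t, X) = -7*((t + X) + 12*6) = -7*((X + t) + 72) = -7*(72 + X + t) = -504 - 7*X - 7*t)
(-3 - 6)*(d(Y(-2, -5), 2) + 9) = (-3 - 6)*((-504 - 7*2 - 7*0) + 9) = -9*((-504 - 14 + 0) + 9) = -9*(-518 + 9) = -9*(-509) = 4581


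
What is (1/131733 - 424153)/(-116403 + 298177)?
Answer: -27937473574/11972817171 ≈ -2.3334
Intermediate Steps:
(1/131733 - 424153)/(-116403 + 298177) = (1/131733 - 424153)/181774 = -55874947148/131733*1/181774 = -27937473574/11972817171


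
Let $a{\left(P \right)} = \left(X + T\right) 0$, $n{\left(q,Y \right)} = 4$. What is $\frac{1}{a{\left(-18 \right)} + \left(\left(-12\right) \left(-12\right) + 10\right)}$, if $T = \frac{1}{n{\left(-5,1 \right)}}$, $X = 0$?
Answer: $\frac{1}{154} \approx 0.0064935$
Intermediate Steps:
$T = \frac{1}{4} \approx 0.25$
$a{\left(P \right)} = 0$ ($a{\left(P \right)} = \left(0 + \frac{1}{4}\right) 0 = \frac{1}{4} \cdot 0 = 0$)
$\frac{1}{a{\left(-18 \right)} + \left(\left(-12\right) \left(-12\right) + 10\right)} = \frac{1}{0 + \left(\left(-12\right) \left(-12\right) + 10\right)} = \frac{1}{0 + \left(144 + 10\right)} = \frac{1}{0 + 154} = \frac{1}{154}$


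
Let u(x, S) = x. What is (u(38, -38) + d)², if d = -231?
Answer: 37249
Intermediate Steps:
(u(38, -38) + d)² = (38 - 231)² = (-193)² = 37249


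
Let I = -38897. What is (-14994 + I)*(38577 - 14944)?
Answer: -1273606003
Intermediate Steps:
(-14994 + I)*(38577 - 14944) = (-14994 - 38897)*(38577 - 14944) = -53891*23633 = -1273606003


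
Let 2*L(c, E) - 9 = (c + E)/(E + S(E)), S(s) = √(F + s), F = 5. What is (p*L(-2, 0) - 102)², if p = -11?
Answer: 459529/20 - 3333*√5/5 ≈ 21486.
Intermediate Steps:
S(s) = √(5 + s)
L(c, E) = 9/2 + (E + c)/(2*(E + √(5 + E))) (L(c, E) = 9/2 + ((c + E)/(E + √(5 + E)))/2 = 9/2 + ((E + c)/(E + √(5 + E)))/2 = 9/2 + (E + c)/(2*(E + √(5 + E))))
(p*L(-2, 0) - 102)² = (-11*(-2 + 9*√(5 + 0) + 10*0)/(2*(0 + √(5 + 0))) - 102)² = (-11*(-2 + 9*√5 + 0)/(2*(0 + √5)) - 102)² = (-11*(-2 + 9*√5)/(2*(√5)) - 102)² = (-11*√5/5*(-2 + 9*√5)/2 - 102)² = (-11*√5*(-2 + 9*√5)/10 - 102)² = (-102 - 11*√5*(-2 + 9*√5)/10)²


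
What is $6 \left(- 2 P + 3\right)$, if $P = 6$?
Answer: $-54$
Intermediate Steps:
$6 \left(- 2 P + 3\right) = 6 \left(\left(-2\right) 6 + 3\right) = 6 \left(-12 + 3\right) = 6 \left(-9\right) = -54$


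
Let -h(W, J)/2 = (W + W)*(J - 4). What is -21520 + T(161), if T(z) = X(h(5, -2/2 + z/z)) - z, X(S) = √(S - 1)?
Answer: -21681 + √79 ≈ -21672.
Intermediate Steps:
h(W, J) = -4*W*(-4 + J) (h(W, J) = -2*(W + W)*(J - 4) = -2*2*W*(-4 + J) = -4*W*(-4 + J))
X(S) = √(-1 + S)
T(z) = √79 - z (T(z) = √(-1 + 4*5*(4 - (-2/2 + z/z))) - z = √(-1 + 4*5*(4 - (-2*½ + 1))) - z = √(-1 + 4*5*(4 - (-1 + 1))) - z = √(-1 + 4*5*(4 - 1*0)) - z = √(-1 + 4*5*(4 + 0)) - z = √(-1 + 4*5*4) - z = √(-1 + 80) - z = √79 - z)
-21520 + T(161) = -21520 + (√79 - 1*161) = -21520 + (√79 - 161) = -21520 + (-161 + √79) = -21681 + √79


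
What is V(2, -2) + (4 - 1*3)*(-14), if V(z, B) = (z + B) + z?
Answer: -12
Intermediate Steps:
V(z, B) = B + 2*z (V(z, B) = (B + z) + z = B + 2*z)
V(2, -2) + (4 - 1*3)*(-14) = (-2 + 2*2) + (4 - 1*3)*(-14) = (-2 + 4) + (4 - 3)*(-14) = 2 + 1*(-14) = 2 - 14 = -12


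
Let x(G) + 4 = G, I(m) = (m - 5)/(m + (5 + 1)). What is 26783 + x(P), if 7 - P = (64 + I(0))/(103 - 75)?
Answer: 4499669/168 ≈ 26784.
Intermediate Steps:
I(m) = (-5 + m)/(6 + m) (I(m) = (-5 + m)/(m + 6) = (-5 + m)/(6 + m))
P = 797/168 (P = 7 - (64 + (-5 + 0)/(6 + 0))/(103 - 75) = 7 - (64 - 5/6)/28 = 7 - (64 + (⅙)*(-5))/28 = 7 - (64 - ⅚)/28 = 7 - 379/(6*28) = 7 - 1*379/168 = 7 - 379/168 = 797/168 ≈ 4.7440)
x(G) = -4 + G
26783 + x(P) = 26783 + (-4 + 797/168) = 26783 + 125/168 = 4499669/168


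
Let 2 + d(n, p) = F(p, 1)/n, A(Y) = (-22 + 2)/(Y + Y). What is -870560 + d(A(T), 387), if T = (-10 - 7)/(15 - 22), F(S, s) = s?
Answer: -60939357/70 ≈ -8.7056e+5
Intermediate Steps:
T = 17/7 (T = -17/(-7) = -17*(-⅐) = 17/7 ≈ 2.4286)
A(Y) = -10/Y (A(Y) = -20*1/(2*Y) = -10/Y)
d(n, p) = -2 + 1/n
-870560 + d(A(T), 387) = -870560 + (-2 + 1/(-10/17/7)) = -870560 + (-2 + 1/(-10*7/17)) = -870560 + (-2 + 1/(-70/17)) = -870560 + (-2 - 17/70) = -870560 - 157/70 = -60939357/70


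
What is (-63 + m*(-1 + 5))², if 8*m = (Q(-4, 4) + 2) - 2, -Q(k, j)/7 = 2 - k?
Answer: 7056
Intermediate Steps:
Q(k, j) = -14 + 7*k (Q(k, j) = -7*(2 - k) = -14 + 7*k)
m = -21/4 (m = (((-14 + 7*(-4)) + 2) - 2)/8 = (((-14 - 28) + 2) - 2)/8 = ((-42 + 2) - 2)/8 = (-40 - 2)/8 = (⅛)*(-42) = -21/4 ≈ -5.2500)
(-63 + m*(-1 + 5))² = (-63 - 21*(-1 + 5)/4)² = (-63 - 21/4*4)² = (-63 - 21)² = (-84)² = 7056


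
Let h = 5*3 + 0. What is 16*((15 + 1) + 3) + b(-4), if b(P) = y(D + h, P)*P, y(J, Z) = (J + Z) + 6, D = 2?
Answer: 228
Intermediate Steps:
h = 15 (h = 15 + 0 = 15)
y(J, Z) = 6 + J + Z
b(P) = P*(23 + P) (b(P) = (6 + (2 + 15) + P)*P = (6 + 17 + P)*P = (23 + P)*P = P*(23 + P))
16*((15 + 1) + 3) + b(-4) = 16*((15 + 1) + 3) - 4*(23 - 4) = 16*(16 + 3) - 4*19 = 16*19 - 76 = 304 - 76 = 228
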